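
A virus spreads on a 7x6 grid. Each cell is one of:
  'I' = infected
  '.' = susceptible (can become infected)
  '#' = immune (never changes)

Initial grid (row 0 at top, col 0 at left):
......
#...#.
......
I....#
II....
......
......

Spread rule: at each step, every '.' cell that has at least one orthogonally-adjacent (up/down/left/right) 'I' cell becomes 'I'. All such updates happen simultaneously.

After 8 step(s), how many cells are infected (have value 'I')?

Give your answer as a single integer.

Answer: 39

Derivation:
Step 0 (initial): 3 infected
Step 1: +5 new -> 8 infected
Step 2: +6 new -> 14 infected
Step 3: +6 new -> 20 infected
Step 4: +7 new -> 27 infected
Step 5: +6 new -> 33 infected
Step 6: +3 new -> 36 infected
Step 7: +2 new -> 38 infected
Step 8: +1 new -> 39 infected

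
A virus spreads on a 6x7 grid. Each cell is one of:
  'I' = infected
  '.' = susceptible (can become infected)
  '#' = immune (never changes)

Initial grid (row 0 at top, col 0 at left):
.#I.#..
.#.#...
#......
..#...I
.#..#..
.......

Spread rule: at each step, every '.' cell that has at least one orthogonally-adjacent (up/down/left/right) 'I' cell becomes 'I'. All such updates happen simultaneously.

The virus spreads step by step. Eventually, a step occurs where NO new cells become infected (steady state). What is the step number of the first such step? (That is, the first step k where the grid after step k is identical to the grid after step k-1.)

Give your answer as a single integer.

Answer: 8

Derivation:
Step 0 (initial): 2 infected
Step 1: +5 new -> 7 infected
Step 2: +6 new -> 13 infected
Step 3: +7 new -> 20 infected
Step 4: +5 new -> 25 infected
Step 5: +3 new -> 28 infected
Step 6: +2 new -> 30 infected
Step 7: +2 new -> 32 infected
Step 8: +0 new -> 32 infected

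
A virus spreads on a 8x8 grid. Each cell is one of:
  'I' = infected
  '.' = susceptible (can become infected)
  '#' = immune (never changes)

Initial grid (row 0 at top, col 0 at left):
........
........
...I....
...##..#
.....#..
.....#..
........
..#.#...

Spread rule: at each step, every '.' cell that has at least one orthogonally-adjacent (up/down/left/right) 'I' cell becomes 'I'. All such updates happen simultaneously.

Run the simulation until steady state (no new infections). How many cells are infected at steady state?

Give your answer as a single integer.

Answer: 57

Derivation:
Step 0 (initial): 1 infected
Step 1: +3 new -> 4 infected
Step 2: +6 new -> 10 infected
Step 3: +9 new -> 19 infected
Step 4: +10 new -> 29 infected
Step 5: +9 new -> 38 infected
Step 6: +7 new -> 45 infected
Step 7: +6 new -> 51 infected
Step 8: +4 new -> 55 infected
Step 9: +2 new -> 57 infected
Step 10: +0 new -> 57 infected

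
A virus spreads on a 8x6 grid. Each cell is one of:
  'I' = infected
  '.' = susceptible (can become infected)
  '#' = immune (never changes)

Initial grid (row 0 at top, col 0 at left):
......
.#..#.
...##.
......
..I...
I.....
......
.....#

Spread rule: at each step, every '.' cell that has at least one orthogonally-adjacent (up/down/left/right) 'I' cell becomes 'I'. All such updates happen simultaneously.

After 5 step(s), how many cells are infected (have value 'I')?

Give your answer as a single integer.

Answer: 40

Derivation:
Step 0 (initial): 2 infected
Step 1: +7 new -> 9 infected
Step 2: +9 new -> 18 infected
Step 3: +9 new -> 27 infected
Step 4: +7 new -> 34 infected
Step 5: +6 new -> 40 infected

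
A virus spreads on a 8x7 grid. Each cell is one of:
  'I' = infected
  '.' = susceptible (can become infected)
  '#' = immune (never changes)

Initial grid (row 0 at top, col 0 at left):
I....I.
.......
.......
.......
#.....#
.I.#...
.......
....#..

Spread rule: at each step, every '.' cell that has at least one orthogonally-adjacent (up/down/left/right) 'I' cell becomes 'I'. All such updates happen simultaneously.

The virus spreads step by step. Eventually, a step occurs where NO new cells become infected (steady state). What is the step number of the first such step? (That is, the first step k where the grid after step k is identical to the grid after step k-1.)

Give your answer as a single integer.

Step 0 (initial): 3 infected
Step 1: +9 new -> 12 infected
Step 2: +12 new -> 24 infected
Step 3: +12 new -> 36 infected
Step 4: +9 new -> 45 infected
Step 5: +3 new -> 48 infected
Step 6: +3 new -> 51 infected
Step 7: +1 new -> 52 infected
Step 8: +0 new -> 52 infected

Answer: 8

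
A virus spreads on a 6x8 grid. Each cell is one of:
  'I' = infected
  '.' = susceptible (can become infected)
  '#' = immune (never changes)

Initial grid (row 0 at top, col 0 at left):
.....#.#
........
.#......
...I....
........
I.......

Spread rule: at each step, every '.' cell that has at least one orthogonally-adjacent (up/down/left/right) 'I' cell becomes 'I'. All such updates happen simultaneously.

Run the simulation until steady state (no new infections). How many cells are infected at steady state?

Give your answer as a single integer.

Step 0 (initial): 2 infected
Step 1: +6 new -> 8 infected
Step 2: +11 new -> 19 infected
Step 3: +8 new -> 27 infected
Step 4: +9 new -> 36 infected
Step 5: +6 new -> 42 infected
Step 6: +3 new -> 45 infected
Step 7: +0 new -> 45 infected

Answer: 45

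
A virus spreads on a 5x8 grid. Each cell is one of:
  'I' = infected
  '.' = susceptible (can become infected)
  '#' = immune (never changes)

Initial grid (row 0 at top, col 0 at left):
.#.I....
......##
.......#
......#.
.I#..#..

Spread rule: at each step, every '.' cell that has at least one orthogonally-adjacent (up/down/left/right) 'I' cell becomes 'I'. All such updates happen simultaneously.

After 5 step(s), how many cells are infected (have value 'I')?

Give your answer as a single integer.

Answer: 30

Derivation:
Step 0 (initial): 2 infected
Step 1: +5 new -> 7 infected
Step 2: +7 new -> 14 infected
Step 3: +7 new -> 21 infected
Step 4: +5 new -> 26 infected
Step 5: +4 new -> 30 infected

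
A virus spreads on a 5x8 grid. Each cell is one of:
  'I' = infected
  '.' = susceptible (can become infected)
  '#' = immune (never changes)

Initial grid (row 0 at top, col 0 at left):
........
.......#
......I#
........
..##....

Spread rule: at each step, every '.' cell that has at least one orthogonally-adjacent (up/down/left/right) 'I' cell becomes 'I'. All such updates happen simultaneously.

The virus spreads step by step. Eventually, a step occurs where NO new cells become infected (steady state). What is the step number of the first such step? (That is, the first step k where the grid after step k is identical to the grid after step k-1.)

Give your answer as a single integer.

Answer: 9

Derivation:
Step 0 (initial): 1 infected
Step 1: +3 new -> 4 infected
Step 2: +6 new -> 10 infected
Step 3: +7 new -> 17 infected
Step 4: +5 new -> 22 infected
Step 5: +4 new -> 26 infected
Step 6: +4 new -> 30 infected
Step 7: +4 new -> 34 infected
Step 8: +2 new -> 36 infected
Step 9: +0 new -> 36 infected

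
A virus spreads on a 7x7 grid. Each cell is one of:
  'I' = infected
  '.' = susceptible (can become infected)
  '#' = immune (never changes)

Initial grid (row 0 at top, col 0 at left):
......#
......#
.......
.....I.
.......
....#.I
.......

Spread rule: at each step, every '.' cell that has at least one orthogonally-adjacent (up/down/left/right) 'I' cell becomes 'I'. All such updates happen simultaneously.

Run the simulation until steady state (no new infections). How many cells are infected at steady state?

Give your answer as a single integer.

Step 0 (initial): 2 infected
Step 1: +7 new -> 9 infected
Step 2: +6 new -> 15 infected
Step 3: +6 new -> 21 infected
Step 4: +7 new -> 28 infected
Step 5: +7 new -> 35 infected
Step 6: +6 new -> 41 infected
Step 7: +4 new -> 45 infected
Step 8: +1 new -> 46 infected
Step 9: +0 new -> 46 infected

Answer: 46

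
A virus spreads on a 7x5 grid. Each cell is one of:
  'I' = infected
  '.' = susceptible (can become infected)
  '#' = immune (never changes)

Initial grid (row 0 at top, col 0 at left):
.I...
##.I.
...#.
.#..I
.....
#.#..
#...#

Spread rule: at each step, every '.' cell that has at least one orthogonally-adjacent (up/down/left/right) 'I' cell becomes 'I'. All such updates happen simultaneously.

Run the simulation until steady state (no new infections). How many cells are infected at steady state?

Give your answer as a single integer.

Step 0 (initial): 3 infected
Step 1: +8 new -> 11 infected
Step 2: +5 new -> 16 infected
Step 3: +3 new -> 19 infected
Step 4: +3 new -> 22 infected
Step 5: +4 new -> 26 infected
Step 6: +1 new -> 27 infected
Step 7: +0 new -> 27 infected

Answer: 27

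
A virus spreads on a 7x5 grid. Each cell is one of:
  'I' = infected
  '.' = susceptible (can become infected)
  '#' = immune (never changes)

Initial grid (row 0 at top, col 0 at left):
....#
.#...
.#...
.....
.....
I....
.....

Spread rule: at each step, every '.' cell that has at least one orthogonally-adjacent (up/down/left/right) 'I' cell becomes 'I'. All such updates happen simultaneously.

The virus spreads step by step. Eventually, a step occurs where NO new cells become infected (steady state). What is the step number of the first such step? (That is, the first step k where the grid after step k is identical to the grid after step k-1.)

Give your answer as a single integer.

Step 0 (initial): 1 infected
Step 1: +3 new -> 4 infected
Step 2: +4 new -> 8 infected
Step 3: +5 new -> 13 infected
Step 4: +5 new -> 18 infected
Step 5: +5 new -> 23 infected
Step 6: +4 new -> 27 infected
Step 7: +3 new -> 30 infected
Step 8: +2 new -> 32 infected
Step 9: +0 new -> 32 infected

Answer: 9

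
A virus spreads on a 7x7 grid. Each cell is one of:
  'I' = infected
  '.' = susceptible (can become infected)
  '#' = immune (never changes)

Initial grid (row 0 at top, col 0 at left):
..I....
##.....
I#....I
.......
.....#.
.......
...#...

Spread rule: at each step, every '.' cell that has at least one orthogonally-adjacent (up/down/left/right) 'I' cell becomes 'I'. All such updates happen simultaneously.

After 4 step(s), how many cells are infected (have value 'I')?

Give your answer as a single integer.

Answer: 36

Derivation:
Step 0 (initial): 3 infected
Step 1: +7 new -> 10 infected
Step 2: +11 new -> 21 infected
Step 3: +8 new -> 29 infected
Step 4: +7 new -> 36 infected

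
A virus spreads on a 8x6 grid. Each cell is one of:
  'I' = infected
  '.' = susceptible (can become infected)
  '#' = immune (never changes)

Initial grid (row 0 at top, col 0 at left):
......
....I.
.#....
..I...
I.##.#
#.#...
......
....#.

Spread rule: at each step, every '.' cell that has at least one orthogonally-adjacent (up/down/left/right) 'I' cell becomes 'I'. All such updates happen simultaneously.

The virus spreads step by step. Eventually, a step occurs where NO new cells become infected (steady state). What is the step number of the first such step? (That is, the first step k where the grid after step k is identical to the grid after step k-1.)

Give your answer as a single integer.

Answer: 8

Derivation:
Step 0 (initial): 3 infected
Step 1: +9 new -> 12 infected
Step 2: +8 new -> 20 infected
Step 3: +6 new -> 26 infected
Step 4: +6 new -> 32 infected
Step 5: +6 new -> 38 infected
Step 6: +2 new -> 40 infected
Step 7: +1 new -> 41 infected
Step 8: +0 new -> 41 infected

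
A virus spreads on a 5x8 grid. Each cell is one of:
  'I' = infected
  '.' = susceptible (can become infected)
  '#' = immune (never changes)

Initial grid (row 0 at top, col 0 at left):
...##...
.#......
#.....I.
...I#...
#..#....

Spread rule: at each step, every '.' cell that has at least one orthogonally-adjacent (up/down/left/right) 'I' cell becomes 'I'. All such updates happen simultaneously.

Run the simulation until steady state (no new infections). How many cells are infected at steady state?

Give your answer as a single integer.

Answer: 33

Derivation:
Step 0 (initial): 2 infected
Step 1: +6 new -> 8 infected
Step 2: +11 new -> 19 infected
Step 3: +9 new -> 28 infected
Step 4: +2 new -> 30 infected
Step 5: +1 new -> 31 infected
Step 6: +1 new -> 32 infected
Step 7: +1 new -> 33 infected
Step 8: +0 new -> 33 infected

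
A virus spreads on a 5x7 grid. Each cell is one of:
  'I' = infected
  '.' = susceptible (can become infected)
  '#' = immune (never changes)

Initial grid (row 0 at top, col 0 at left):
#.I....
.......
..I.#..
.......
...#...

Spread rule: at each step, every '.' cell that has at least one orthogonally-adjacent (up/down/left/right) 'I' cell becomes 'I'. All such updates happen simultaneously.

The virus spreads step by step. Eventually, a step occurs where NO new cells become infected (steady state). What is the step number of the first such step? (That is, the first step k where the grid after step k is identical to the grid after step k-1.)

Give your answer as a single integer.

Answer: 7

Derivation:
Step 0 (initial): 2 infected
Step 1: +6 new -> 8 infected
Step 2: +7 new -> 15 infected
Step 3: +6 new -> 21 infected
Step 4: +5 new -> 26 infected
Step 5: +4 new -> 30 infected
Step 6: +2 new -> 32 infected
Step 7: +0 new -> 32 infected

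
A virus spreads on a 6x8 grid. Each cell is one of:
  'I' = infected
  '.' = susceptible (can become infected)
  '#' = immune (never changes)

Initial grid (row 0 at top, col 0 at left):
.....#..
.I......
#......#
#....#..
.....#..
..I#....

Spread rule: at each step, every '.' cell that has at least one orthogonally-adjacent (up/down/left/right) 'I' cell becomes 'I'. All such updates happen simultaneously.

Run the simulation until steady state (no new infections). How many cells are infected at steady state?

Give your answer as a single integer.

Answer: 41

Derivation:
Step 0 (initial): 2 infected
Step 1: +6 new -> 8 infected
Step 2: +9 new -> 17 infected
Step 3: +6 new -> 23 infected
Step 4: +5 new -> 28 infected
Step 5: +3 new -> 31 infected
Step 6: +4 new -> 35 infected
Step 7: +4 new -> 39 infected
Step 8: +2 new -> 41 infected
Step 9: +0 new -> 41 infected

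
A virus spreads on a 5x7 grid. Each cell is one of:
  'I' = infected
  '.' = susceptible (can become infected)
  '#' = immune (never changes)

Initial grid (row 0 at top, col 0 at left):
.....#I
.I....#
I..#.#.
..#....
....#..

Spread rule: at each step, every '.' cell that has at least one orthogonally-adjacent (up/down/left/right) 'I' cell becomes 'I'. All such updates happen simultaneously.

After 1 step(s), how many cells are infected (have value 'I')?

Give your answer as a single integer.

Step 0 (initial): 3 infected
Step 1: +5 new -> 8 infected

Answer: 8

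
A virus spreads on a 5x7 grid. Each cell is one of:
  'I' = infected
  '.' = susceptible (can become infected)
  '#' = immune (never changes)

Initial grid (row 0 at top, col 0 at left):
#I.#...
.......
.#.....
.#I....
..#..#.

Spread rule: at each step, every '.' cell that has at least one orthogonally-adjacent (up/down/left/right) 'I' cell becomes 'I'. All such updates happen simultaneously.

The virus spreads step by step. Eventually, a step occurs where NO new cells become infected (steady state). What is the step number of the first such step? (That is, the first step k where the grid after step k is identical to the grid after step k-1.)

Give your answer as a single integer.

Step 0 (initial): 2 infected
Step 1: +4 new -> 6 infected
Step 2: +5 new -> 11 infected
Step 3: +5 new -> 16 infected
Step 4: +4 new -> 20 infected
Step 5: +5 new -> 25 infected
Step 6: +3 new -> 28 infected
Step 7: +1 new -> 29 infected
Step 8: +0 new -> 29 infected

Answer: 8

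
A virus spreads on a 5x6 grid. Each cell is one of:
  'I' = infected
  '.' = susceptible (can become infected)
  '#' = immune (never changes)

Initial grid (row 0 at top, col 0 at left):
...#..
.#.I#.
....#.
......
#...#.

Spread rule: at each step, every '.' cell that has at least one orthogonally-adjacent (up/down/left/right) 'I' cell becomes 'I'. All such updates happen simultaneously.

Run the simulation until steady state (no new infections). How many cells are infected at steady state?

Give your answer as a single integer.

Answer: 24

Derivation:
Step 0 (initial): 1 infected
Step 1: +2 new -> 3 infected
Step 2: +3 new -> 6 infected
Step 3: +5 new -> 11 infected
Step 4: +5 new -> 16 infected
Step 5: +5 new -> 21 infected
Step 6: +1 new -> 22 infected
Step 7: +1 new -> 23 infected
Step 8: +1 new -> 24 infected
Step 9: +0 new -> 24 infected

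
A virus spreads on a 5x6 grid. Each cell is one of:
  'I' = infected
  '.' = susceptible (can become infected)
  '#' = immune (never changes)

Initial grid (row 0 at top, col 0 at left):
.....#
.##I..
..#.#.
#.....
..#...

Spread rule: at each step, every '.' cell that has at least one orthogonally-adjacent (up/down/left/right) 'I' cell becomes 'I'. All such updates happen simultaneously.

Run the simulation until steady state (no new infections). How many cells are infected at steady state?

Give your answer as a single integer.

Answer: 23

Derivation:
Step 0 (initial): 1 infected
Step 1: +3 new -> 4 infected
Step 2: +4 new -> 8 infected
Step 3: +5 new -> 13 infected
Step 4: +4 new -> 17 infected
Step 5: +4 new -> 21 infected
Step 6: +2 new -> 23 infected
Step 7: +0 new -> 23 infected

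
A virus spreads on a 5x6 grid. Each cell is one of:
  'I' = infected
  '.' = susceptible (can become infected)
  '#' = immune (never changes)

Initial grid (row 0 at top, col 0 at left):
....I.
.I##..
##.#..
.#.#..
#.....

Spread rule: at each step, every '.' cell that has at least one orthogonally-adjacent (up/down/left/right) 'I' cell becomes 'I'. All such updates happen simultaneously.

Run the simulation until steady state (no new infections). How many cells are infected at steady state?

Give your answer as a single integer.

Answer: 21

Derivation:
Step 0 (initial): 2 infected
Step 1: +5 new -> 7 infected
Step 2: +4 new -> 11 infected
Step 3: +2 new -> 13 infected
Step 4: +2 new -> 15 infected
Step 5: +2 new -> 17 infected
Step 6: +1 new -> 18 infected
Step 7: +2 new -> 20 infected
Step 8: +1 new -> 21 infected
Step 9: +0 new -> 21 infected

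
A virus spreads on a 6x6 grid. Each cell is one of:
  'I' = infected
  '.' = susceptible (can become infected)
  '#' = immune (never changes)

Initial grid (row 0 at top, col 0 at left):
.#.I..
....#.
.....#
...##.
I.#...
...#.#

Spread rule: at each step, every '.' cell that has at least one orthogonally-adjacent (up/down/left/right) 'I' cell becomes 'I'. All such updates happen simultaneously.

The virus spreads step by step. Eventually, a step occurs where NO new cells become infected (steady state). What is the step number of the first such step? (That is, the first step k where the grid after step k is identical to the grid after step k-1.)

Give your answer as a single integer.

Step 0 (initial): 2 infected
Step 1: +6 new -> 8 infected
Step 2: +6 new -> 14 infected
Step 3: +8 new -> 22 infected
Step 4: +1 new -> 23 infected
Step 5: +0 new -> 23 infected

Answer: 5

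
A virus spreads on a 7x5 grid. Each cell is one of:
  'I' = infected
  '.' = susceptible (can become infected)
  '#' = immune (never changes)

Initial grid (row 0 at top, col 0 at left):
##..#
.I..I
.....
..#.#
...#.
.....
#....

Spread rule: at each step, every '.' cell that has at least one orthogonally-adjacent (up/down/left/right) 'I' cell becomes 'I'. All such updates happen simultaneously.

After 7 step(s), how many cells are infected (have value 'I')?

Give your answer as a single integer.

Step 0 (initial): 2 infected
Step 1: +5 new -> 7 infected
Step 2: +6 new -> 13 infected
Step 3: +3 new -> 16 infected
Step 4: +3 new -> 19 infected
Step 5: +3 new -> 22 infected
Step 6: +2 new -> 24 infected
Step 7: +2 new -> 26 infected

Answer: 26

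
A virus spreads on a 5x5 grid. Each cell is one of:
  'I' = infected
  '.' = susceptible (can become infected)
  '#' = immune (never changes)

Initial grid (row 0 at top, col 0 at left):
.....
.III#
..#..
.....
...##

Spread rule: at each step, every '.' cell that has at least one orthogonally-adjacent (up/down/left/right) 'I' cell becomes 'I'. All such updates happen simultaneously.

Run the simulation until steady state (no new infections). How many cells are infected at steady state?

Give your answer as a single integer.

Step 0 (initial): 3 infected
Step 1: +6 new -> 9 infected
Step 2: +6 new -> 15 infected
Step 3: +4 new -> 19 infected
Step 4: +2 new -> 21 infected
Step 5: +0 new -> 21 infected

Answer: 21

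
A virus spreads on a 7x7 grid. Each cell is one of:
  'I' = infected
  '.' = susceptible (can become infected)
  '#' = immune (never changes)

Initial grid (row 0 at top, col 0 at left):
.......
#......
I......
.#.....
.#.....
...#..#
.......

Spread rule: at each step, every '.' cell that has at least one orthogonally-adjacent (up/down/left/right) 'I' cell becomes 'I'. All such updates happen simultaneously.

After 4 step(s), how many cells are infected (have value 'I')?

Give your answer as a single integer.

Answer: 19

Derivation:
Step 0 (initial): 1 infected
Step 1: +2 new -> 3 infected
Step 2: +3 new -> 6 infected
Step 3: +5 new -> 11 infected
Step 4: +8 new -> 19 infected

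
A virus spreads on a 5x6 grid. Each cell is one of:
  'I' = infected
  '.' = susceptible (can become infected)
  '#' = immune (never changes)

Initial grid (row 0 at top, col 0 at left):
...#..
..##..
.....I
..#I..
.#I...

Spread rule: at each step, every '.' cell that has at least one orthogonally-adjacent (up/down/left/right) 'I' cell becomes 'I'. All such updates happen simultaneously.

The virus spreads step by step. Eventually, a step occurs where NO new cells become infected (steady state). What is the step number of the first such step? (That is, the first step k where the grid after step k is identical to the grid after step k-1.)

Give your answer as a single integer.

Answer: 7

Derivation:
Step 0 (initial): 3 infected
Step 1: +6 new -> 9 infected
Step 2: +5 new -> 14 infected
Step 3: +2 new -> 16 infected
Step 4: +3 new -> 19 infected
Step 5: +3 new -> 22 infected
Step 6: +3 new -> 25 infected
Step 7: +0 new -> 25 infected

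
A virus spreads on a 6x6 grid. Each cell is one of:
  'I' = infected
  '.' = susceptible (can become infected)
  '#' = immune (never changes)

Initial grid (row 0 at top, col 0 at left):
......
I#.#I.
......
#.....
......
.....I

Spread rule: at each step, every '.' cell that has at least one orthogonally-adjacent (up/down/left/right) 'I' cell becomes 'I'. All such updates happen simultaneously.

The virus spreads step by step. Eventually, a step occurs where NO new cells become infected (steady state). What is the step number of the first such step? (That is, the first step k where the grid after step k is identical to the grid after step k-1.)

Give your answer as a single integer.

Step 0 (initial): 3 infected
Step 1: +7 new -> 10 infected
Step 2: +10 new -> 20 infected
Step 3: +6 new -> 26 infected
Step 4: +5 new -> 31 infected
Step 5: +2 new -> 33 infected
Step 6: +0 new -> 33 infected

Answer: 6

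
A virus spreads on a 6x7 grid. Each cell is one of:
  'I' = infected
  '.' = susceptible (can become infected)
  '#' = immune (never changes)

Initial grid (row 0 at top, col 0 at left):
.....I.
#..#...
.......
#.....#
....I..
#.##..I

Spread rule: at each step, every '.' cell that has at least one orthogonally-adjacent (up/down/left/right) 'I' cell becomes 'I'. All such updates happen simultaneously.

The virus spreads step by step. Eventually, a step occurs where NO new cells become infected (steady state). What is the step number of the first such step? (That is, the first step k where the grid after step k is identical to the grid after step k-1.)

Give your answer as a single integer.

Answer: 7

Derivation:
Step 0 (initial): 3 infected
Step 1: +9 new -> 12 infected
Step 2: +8 new -> 20 infected
Step 3: +5 new -> 25 infected
Step 4: +6 new -> 31 infected
Step 5: +3 new -> 34 infected
Step 6: +1 new -> 35 infected
Step 7: +0 new -> 35 infected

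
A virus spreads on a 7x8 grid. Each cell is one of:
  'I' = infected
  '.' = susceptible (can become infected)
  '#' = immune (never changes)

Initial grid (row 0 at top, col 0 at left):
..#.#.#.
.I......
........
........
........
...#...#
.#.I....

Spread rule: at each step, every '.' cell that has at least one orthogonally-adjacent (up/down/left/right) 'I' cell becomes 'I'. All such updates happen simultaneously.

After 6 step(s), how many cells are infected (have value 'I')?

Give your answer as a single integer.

Step 0 (initial): 2 infected
Step 1: +6 new -> 8 infected
Step 2: +8 new -> 16 infected
Step 3: +11 new -> 27 infected
Step 4: +10 new -> 37 infected
Step 5: +6 new -> 43 infected
Step 6: +4 new -> 47 infected

Answer: 47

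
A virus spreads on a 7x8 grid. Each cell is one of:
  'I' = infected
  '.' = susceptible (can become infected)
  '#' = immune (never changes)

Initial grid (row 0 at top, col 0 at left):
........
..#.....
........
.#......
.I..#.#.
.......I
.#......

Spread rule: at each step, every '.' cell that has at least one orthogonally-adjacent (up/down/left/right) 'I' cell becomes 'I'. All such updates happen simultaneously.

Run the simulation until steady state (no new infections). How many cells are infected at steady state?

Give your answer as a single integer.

Answer: 51

Derivation:
Step 0 (initial): 2 infected
Step 1: +6 new -> 8 infected
Step 2: +8 new -> 16 infected
Step 3: +11 new -> 27 infected
Step 4: +9 new -> 36 infected
Step 5: +7 new -> 43 infected
Step 6: +5 new -> 48 infected
Step 7: +3 new -> 51 infected
Step 8: +0 new -> 51 infected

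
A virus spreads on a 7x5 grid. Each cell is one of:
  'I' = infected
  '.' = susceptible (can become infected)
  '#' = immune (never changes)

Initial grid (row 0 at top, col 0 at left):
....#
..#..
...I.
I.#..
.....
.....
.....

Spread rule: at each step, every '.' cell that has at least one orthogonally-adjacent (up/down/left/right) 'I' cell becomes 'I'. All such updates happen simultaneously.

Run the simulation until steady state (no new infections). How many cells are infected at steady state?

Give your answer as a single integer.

Answer: 32

Derivation:
Step 0 (initial): 2 infected
Step 1: +7 new -> 9 infected
Step 2: +8 new -> 17 infected
Step 3: +8 new -> 25 infected
Step 4: +5 new -> 30 infected
Step 5: +2 new -> 32 infected
Step 6: +0 new -> 32 infected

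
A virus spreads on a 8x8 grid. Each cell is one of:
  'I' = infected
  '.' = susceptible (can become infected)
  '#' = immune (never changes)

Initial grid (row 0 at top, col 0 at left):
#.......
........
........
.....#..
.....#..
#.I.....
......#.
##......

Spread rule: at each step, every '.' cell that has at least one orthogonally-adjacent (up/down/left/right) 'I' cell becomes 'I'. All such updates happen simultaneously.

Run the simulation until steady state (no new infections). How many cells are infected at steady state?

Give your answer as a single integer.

Answer: 57

Derivation:
Step 0 (initial): 1 infected
Step 1: +4 new -> 5 infected
Step 2: +7 new -> 12 infected
Step 3: +9 new -> 21 infected
Step 4: +8 new -> 29 infected
Step 5: +8 new -> 37 infected
Step 6: +9 new -> 46 infected
Step 7: +5 new -> 51 infected
Step 8: +3 new -> 54 infected
Step 9: +2 new -> 56 infected
Step 10: +1 new -> 57 infected
Step 11: +0 new -> 57 infected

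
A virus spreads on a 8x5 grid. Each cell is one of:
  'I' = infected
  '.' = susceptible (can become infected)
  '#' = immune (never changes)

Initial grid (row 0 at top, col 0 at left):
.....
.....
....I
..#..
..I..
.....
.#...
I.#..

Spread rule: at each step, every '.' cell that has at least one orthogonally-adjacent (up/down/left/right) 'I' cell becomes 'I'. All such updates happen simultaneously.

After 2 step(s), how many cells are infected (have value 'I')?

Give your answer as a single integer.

Answer: 22

Derivation:
Step 0 (initial): 3 infected
Step 1: +8 new -> 11 infected
Step 2: +11 new -> 22 infected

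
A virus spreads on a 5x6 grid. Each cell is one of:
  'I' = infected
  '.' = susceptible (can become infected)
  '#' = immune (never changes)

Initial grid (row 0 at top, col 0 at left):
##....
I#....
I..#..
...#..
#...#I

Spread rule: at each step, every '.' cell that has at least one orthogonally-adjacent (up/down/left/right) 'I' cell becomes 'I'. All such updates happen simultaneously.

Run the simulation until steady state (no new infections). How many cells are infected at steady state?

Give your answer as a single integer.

Step 0 (initial): 3 infected
Step 1: +3 new -> 6 infected
Step 2: +4 new -> 10 infected
Step 3: +5 new -> 15 infected
Step 4: +5 new -> 20 infected
Step 5: +3 new -> 23 infected
Step 6: +0 new -> 23 infected

Answer: 23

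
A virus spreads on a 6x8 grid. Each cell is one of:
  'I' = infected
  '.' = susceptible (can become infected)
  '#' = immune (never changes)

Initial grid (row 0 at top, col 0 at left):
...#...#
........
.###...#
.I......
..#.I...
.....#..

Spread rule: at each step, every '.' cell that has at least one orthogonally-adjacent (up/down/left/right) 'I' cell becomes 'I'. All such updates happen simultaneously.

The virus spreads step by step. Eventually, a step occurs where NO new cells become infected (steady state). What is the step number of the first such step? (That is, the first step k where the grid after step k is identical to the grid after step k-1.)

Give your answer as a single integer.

Step 0 (initial): 2 infected
Step 1: +7 new -> 9 infected
Step 2: +8 new -> 17 infected
Step 3: +8 new -> 25 infected
Step 4: +8 new -> 33 infected
Step 5: +4 new -> 37 infected
Step 6: +3 new -> 40 infected
Step 7: +0 new -> 40 infected

Answer: 7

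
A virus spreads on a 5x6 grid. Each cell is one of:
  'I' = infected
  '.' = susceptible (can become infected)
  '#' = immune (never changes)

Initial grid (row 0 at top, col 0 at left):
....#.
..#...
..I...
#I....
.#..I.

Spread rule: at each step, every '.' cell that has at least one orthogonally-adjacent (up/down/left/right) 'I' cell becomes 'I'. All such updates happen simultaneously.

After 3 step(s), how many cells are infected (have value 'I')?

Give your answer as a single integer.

Answer: 21

Derivation:
Step 0 (initial): 3 infected
Step 1: +6 new -> 9 infected
Step 2: +7 new -> 16 infected
Step 3: +5 new -> 21 infected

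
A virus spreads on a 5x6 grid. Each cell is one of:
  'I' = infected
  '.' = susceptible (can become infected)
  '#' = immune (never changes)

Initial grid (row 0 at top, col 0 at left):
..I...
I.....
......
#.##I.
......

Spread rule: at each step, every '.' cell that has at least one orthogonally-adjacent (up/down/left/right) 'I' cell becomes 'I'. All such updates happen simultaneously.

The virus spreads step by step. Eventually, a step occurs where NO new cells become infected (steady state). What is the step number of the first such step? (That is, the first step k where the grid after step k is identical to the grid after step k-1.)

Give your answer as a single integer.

Answer: 6

Derivation:
Step 0 (initial): 3 infected
Step 1: +9 new -> 12 infected
Step 2: +9 new -> 21 infected
Step 3: +4 new -> 25 infected
Step 4: +1 new -> 26 infected
Step 5: +1 new -> 27 infected
Step 6: +0 new -> 27 infected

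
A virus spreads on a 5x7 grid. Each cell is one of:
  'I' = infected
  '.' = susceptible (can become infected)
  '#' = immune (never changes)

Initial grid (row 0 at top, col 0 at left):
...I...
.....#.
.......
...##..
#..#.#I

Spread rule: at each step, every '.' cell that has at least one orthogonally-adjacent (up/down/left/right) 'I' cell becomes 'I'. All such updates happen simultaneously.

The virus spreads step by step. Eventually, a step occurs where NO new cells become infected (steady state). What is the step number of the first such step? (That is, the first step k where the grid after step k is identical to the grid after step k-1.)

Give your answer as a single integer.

Answer: 7

Derivation:
Step 0 (initial): 2 infected
Step 1: +4 new -> 6 infected
Step 2: +7 new -> 13 infected
Step 3: +7 new -> 20 infected
Step 4: +3 new -> 23 infected
Step 5: +3 new -> 26 infected
Step 6: +2 new -> 28 infected
Step 7: +0 new -> 28 infected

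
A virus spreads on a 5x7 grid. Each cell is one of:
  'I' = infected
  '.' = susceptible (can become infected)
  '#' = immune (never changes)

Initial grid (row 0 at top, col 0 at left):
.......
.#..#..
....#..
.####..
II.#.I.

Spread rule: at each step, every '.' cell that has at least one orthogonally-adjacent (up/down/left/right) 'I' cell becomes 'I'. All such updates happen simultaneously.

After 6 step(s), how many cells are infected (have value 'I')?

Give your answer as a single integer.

Step 0 (initial): 3 infected
Step 1: +5 new -> 8 infected
Step 2: +3 new -> 11 infected
Step 3: +4 new -> 15 infected
Step 4: +4 new -> 19 infected
Step 5: +5 new -> 24 infected
Step 6: +3 new -> 27 infected

Answer: 27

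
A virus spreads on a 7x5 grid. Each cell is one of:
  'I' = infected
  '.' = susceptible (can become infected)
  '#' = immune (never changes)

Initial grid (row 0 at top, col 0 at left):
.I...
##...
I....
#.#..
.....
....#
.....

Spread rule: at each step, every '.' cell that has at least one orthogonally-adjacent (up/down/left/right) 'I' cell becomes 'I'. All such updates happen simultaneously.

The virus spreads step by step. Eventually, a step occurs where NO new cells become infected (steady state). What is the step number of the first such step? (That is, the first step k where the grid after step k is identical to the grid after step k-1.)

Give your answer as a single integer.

Answer: 9

Derivation:
Step 0 (initial): 2 infected
Step 1: +3 new -> 5 infected
Step 2: +4 new -> 9 infected
Step 3: +4 new -> 13 infected
Step 4: +6 new -> 19 infected
Step 5: +5 new -> 24 infected
Step 6: +4 new -> 28 infected
Step 7: +1 new -> 29 infected
Step 8: +1 new -> 30 infected
Step 9: +0 new -> 30 infected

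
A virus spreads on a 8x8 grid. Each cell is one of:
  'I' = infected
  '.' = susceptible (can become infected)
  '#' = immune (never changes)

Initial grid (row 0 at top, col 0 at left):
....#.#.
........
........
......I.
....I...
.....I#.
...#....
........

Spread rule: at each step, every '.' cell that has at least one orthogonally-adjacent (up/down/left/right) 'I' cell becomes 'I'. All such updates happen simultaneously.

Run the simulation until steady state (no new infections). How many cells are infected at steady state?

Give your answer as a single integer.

Step 0 (initial): 3 infected
Step 1: +9 new -> 12 infected
Step 2: +11 new -> 23 infected
Step 3: +11 new -> 34 infected
Step 4: +10 new -> 44 infected
Step 5: +7 new -> 51 infected
Step 6: +5 new -> 56 infected
Step 7: +3 new -> 59 infected
Step 8: +1 new -> 60 infected
Step 9: +0 new -> 60 infected

Answer: 60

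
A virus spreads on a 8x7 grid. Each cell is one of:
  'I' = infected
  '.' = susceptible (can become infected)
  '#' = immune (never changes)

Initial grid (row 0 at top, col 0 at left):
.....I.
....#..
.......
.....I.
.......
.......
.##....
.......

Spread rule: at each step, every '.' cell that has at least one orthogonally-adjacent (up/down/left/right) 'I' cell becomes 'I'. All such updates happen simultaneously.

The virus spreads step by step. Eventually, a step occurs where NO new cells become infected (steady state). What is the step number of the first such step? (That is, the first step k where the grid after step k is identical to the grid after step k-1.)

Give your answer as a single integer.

Answer: 10

Derivation:
Step 0 (initial): 2 infected
Step 1: +7 new -> 9 infected
Step 2: +8 new -> 17 infected
Step 3: +8 new -> 25 infected
Step 4: +9 new -> 34 infected
Step 5: +9 new -> 43 infected
Step 6: +5 new -> 48 infected
Step 7: +2 new -> 50 infected
Step 8: +2 new -> 52 infected
Step 9: +1 new -> 53 infected
Step 10: +0 new -> 53 infected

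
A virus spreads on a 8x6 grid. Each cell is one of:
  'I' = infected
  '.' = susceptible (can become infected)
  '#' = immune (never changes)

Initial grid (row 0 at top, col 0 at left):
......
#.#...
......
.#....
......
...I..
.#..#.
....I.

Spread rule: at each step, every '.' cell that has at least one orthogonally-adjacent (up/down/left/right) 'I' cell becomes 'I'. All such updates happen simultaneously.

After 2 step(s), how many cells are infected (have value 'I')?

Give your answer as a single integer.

Step 0 (initial): 2 infected
Step 1: +6 new -> 8 infected
Step 2: +8 new -> 16 infected

Answer: 16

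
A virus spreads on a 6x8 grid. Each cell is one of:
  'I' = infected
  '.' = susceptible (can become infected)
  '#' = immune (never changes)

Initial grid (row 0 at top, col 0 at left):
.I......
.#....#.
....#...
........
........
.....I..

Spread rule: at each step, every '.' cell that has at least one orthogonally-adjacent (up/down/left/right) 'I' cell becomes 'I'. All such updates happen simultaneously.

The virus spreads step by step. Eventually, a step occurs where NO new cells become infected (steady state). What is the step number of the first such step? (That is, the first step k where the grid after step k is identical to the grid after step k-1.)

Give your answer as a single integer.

Step 0 (initial): 2 infected
Step 1: +5 new -> 7 infected
Step 2: +8 new -> 15 infected
Step 3: +10 new -> 25 infected
Step 4: +12 new -> 37 infected
Step 5: +6 new -> 43 infected
Step 6: +2 new -> 45 infected
Step 7: +0 new -> 45 infected

Answer: 7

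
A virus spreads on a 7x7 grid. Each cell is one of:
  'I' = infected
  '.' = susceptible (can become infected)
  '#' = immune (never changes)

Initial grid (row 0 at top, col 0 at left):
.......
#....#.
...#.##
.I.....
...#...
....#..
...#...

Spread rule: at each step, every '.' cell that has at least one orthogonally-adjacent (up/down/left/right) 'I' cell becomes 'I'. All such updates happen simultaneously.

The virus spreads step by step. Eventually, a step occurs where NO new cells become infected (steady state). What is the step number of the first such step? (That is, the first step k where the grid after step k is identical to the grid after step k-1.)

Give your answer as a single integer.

Answer: 10

Derivation:
Step 0 (initial): 1 infected
Step 1: +4 new -> 5 infected
Step 2: +7 new -> 12 infected
Step 3: +6 new -> 18 infected
Step 4: +9 new -> 27 infected
Step 5: +4 new -> 31 infected
Step 6: +3 new -> 34 infected
Step 7: +3 new -> 37 infected
Step 8: +3 new -> 40 infected
Step 9: +1 new -> 41 infected
Step 10: +0 new -> 41 infected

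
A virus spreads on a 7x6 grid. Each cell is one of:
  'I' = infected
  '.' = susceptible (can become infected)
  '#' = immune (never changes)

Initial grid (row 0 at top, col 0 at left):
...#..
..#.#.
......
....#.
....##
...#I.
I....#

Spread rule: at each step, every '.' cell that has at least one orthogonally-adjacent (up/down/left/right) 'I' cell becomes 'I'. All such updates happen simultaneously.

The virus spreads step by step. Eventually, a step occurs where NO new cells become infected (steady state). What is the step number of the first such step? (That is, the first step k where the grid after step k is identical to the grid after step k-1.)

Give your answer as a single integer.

Step 0 (initial): 2 infected
Step 1: +4 new -> 6 infected
Step 2: +4 new -> 10 infected
Step 3: +3 new -> 13 infected
Step 4: +3 new -> 16 infected
Step 5: +4 new -> 20 infected
Step 6: +4 new -> 24 infected
Step 7: +2 new -> 26 infected
Step 8: +3 new -> 29 infected
Step 9: +1 new -> 30 infected
Step 10: +2 new -> 32 infected
Step 11: +1 new -> 33 infected
Step 12: +1 new -> 34 infected
Step 13: +0 new -> 34 infected

Answer: 13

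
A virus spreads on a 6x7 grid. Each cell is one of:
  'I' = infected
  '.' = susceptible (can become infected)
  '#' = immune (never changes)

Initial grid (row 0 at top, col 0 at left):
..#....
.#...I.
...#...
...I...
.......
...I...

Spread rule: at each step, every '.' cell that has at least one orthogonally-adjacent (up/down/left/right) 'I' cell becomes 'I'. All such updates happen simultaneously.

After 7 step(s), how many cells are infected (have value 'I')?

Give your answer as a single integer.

Step 0 (initial): 3 infected
Step 1: +9 new -> 12 infected
Step 2: +12 new -> 24 infected
Step 3: +9 new -> 33 infected
Step 4: +3 new -> 36 infected
Step 5: +1 new -> 37 infected
Step 6: +1 new -> 38 infected
Step 7: +1 new -> 39 infected

Answer: 39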